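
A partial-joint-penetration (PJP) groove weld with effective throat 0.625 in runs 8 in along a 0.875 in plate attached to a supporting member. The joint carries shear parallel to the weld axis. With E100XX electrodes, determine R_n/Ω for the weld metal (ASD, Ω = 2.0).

R_n/Ω ≈ 150 kips

E100XX → F_EXX = 100 ksi.
Effective throat (given) t_e = 0.625 in.
A_we = 0.625 × 8 = 5 in².
F_nw = 0.6 F_EXX = 60 ksi.
R_n/Ω = (60 × 5) / 2.0 = 150 kips.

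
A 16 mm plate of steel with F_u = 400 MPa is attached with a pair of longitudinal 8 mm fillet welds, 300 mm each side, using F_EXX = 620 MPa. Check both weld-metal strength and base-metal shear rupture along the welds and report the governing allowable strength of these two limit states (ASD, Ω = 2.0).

t_e = 0.707 × 8 = 5.656 mm; L = 600 mm.
Weld metal: R_n/Ω = (1/2.0) × 0.6 × 620 × 5.656 × 600 × 10⁻³ = 631.2 kN.
Base metal (shear rupture): R_n/Ω = (1/2.0) × 0.6 × 400 × 16 × 600 × 10⁻³ = 1152 kN.
Governing: weld metal.

R_n/Ω ≈ 631 kN (weld metal governs)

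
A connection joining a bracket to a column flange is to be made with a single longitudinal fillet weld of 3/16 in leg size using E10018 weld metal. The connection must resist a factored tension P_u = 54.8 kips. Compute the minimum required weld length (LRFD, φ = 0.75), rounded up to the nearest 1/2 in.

E100XX → F_EXX = 100 ksi.
Throat t_e = 0.707 × 0.1875 = 0.1326 in.
φr_n = 0.75 × 0.6 × 100 × 0.1326 = 5.965 kips/in.
L_req = P_u / φr_n = 54.8 / 5.965 = 9.186 in total.
Round up → use L = 9.5 in.

L = 9.5 in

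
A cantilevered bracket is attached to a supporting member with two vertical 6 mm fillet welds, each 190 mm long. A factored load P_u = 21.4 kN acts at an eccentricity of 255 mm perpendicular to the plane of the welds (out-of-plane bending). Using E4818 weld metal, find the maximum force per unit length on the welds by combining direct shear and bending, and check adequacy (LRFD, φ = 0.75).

f_max ≈ 457 N/mm; adequate

E48XX → F_EXX = 480 MPa.
L_w = 2 × 190 = 380 mm; section modulus (unit throat) S = 2 × L²/6 = 12030 mm².
Direct shear f_v = P/L_w = 21.4×10³/380 = 56.32 N/mm.
Moment M = P × e = 21.4×10³ × 255 = 5457000 N·mm; bending f_b = M/S = 453.5 N/mm.
f_max = √(f_v² + f_b²) = √(56.32² + 453.5²) = 457 N/mm.
φr_n = 0.75 × 0.6 × 480 × (0.707 × 6) = 916.3 N/mm → adequate.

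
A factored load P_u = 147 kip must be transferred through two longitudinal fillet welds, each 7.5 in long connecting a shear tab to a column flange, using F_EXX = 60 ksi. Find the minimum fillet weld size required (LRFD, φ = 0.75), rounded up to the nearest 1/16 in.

Total weld length L = 15 in.
Required throat t_e = P_u / (φ × 0.6 F_EXX × L) = 147 / (0.75 × 0.6 × 60 × 15) = 0.363 in.
Required leg w = t_e / 0.707 = 0.5134 in → use 9/16 in.

w = 9/16 in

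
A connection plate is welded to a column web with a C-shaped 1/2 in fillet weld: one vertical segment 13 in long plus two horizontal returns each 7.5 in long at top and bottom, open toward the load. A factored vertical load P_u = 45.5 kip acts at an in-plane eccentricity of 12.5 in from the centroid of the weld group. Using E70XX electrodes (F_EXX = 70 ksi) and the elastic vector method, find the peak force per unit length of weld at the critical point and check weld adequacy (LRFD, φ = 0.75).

Total weld length L_w = 28 in. Treat welds as unit-width lines.
Centroid: x̄ = 2×7.5×3.75 / 28 = 2.009 in from the vertical weld.
Polar moment about centroid: J = I_x + I_y = [13³/12 + 2×7.5×6.5²] + [13×2.009² + 2(7.5³/12 + 7.5×1.741²)] = 985.1 in³.
Direct shear f_v = P/L_w = 45.5 / 28 = 1.625 kip/in (vertical).
Torsion M = P·e = 45.5 × 12.5 = 568.75 kip·in.
Critical point at (x, y) = (5.491, 6.5) from centroid. f_tx = M·y/J = 3.753 kip/in; f_ty = M·x/J = 3.17 kip/in.
Resultant f_max = √[f_tx² + (f_v + f_ty)²] = √[3.753² + (1.625 + 3.17)²] = 6.089 kip/in.
Capacity per unit length: φr_n = 0.75 × 0.6 × 70 × (0.707 × 0.5) = 11.14 kip/in.
6.089 ≤ 11.14 → adequate.

f_max ≈ 6.09 kip/in; adequate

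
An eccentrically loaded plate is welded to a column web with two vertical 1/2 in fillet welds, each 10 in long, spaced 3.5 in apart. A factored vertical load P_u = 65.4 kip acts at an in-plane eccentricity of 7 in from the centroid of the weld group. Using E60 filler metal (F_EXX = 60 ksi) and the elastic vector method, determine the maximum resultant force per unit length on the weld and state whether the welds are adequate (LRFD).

Total weld length L_w = 20 in. Treat welds as unit-width lines.
Polar moment about centroid: J = 2[d³/12 + d(b/2)²] = 2[10³/12 + 10×1.75²] = 227.9 in³.
Direct shear f_v = P/L_w = 65.4 / 20 = 3.27 kip/in (vertical).
Torsion M = P·e = 65.4 × 7 = 457.8 kip·in.
Critical point at (x, y) = (1.75, 5) from centroid. f_tx = M·y/J = 10.04 kip/in; f_ty = M·x/J = 3.515 kip/in.
Resultant f_max = √[f_tx² + (f_v + f_ty)²] = √[10.04² + (3.27 + 3.515)²] = 12.12 kip/in.
Capacity per unit length: φr_n = 0.75 × 0.6 × 60 × (0.707 × 0.5) = 9.544 kip/in.
12.12 > 9.544 → NOT adequate.

f_max ≈ 12.1 kip/in; NOT adequate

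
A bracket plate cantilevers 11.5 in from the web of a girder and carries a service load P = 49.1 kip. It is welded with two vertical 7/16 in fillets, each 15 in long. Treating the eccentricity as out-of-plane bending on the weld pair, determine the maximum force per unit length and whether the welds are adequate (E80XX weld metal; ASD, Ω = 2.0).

f_max ≈ 7.7 kip/in; NOT adequate

E80XX → F_EXX = 80 ksi.
L_w = 2 × 15 = 30 in; section modulus (unit throat) S = 2 × L²/6 = 75 in².
Direct shear f_v = P/L_w = 49.1/30 = 1.637 kip/in.
Moment M = P × e = 49.1 × 11.5 = 564.65 kip·in; bending f_b = M/S = 7.529 kip/in.
f_max = √(f_v² + f_b²) = √(1.637² + 7.529²) = 7.705 kip/in.
r_n/Ω = (1/2.0) × 0.6 × 80 × (0.707 × 0.4375) = 7.423 kip/in → NOT adequate.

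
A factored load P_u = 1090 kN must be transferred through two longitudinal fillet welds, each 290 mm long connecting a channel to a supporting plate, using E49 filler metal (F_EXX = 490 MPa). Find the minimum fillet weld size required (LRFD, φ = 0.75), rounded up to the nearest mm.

Total weld length L = 580 mm.
Required throat t_e = P_u / (φ × 0.6 F_EXX × L) = 1090 / (0.75 × 0.6 × 490 × 580 × 10⁻³) = 8.523 mm.
Required leg w = t_e / 0.707 = 12.06 mm → use 13 mm.

w = 13 mm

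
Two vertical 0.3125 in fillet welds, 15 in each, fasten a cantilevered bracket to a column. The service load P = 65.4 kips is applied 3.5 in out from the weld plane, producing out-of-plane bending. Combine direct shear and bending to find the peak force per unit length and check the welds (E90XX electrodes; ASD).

f_max ≈ 3.75 kip/in; adequate

E90XX → F_EXX = 90 ksi.
L_w = 2 × 15 = 30 in; section modulus (unit throat) S = 2 × L²/6 = 75 in².
Direct shear f_v = P/L_w = 65.4/30 = 2.18 kip/in.
Moment M = P × e = 65.4 × 3.5 = 228.9 kip·in; bending f_b = M/S = 3.052 kip/in.
f_max = √(f_v² + f_b²) = √(2.18² + 3.052²) = 3.751 kip/in.
r_n/Ω = (1/2.0) × 0.6 × 90 × (0.707 × 0.3125) = 5.965 kip/in → adequate.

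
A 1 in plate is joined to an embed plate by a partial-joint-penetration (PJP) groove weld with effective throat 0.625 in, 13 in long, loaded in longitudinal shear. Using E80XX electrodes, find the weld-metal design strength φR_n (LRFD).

E80XX → F_EXX = 80 ksi.
Effective throat (given) t_e = 0.625 in.
A_we = 0.625 × 13 = 8.125 in².
F_nw = 0.6 F_EXX = 48 ksi.
φR_n = 0.75 × 48 × 8.125 = 292.5 kip.

φR_n ≈ 292 kip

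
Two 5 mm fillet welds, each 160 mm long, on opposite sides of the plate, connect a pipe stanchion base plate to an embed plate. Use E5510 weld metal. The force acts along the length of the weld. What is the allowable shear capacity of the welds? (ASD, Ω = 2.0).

E55XX → F_EXX = 550 MPa.
Effective throat t_e = 0.707 × 5 = 3.535 mm.
Total length L = 320 mm; A_we = 3.535 × 320 = 1131 mm².
F_nw = 0.6 F_EXX = 0.6 × 550 = 330 MPa.
R_n = 330 × 1131 × 10⁻³ = 373.3 kN; R_n/Ω = 373.3/2.0 = 186.6 kN.

R_n/Ω ≈ 187 kN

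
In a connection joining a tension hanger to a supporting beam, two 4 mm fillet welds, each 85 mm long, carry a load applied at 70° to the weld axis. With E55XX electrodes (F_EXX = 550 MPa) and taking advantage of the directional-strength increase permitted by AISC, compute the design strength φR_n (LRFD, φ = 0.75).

t_e = 0.707 × 4 = 2.828 mm; A_we = 2.828 × 170 = 480.8 mm².
Directional factor: 1.0 + 0.5 sin^1.5(70°) = 1.455.
F_nw = 0.6 × 550 × 1.455 = 480.3 MPa.
φR_n = 0.75 × 480.3 × 480.8 × 10⁻³ = 173.2 kN.

φR_n ≈ 173 kN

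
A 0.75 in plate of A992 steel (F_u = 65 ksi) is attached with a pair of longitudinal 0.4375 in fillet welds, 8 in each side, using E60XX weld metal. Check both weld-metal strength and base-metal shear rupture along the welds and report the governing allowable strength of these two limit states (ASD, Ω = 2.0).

E60XX → F_EXX = 60 ksi.
t_e = 0.707 × 0.4375 = 0.3093 in; L = 16 in.
Weld metal: R_n/Ω = (1/2.0) × 0.6 × 60 × 0.3093 × 16 = 89.08 kip.
Base metal (shear rupture): R_n/Ω = (1/2.0) × 0.6 × 65 × 0.75 × 16 = 234 kip.
Governing: weld metal.

R_n/Ω ≈ 89.1 kip (weld metal governs)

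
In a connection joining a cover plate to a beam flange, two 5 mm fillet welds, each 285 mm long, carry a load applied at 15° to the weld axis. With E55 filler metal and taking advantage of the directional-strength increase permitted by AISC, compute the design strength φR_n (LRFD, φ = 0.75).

E55XX → F_EXX = 550 MPa.
t_e = 0.707 × 5 = 3.535 mm; A_we = 3.535 × 570 = 2015 mm².
Directional factor: 1.0 + 0.5 sin^1.5(15°) = 1.066.
F_nw = 0.6 × 550 × 1.066 = 351.7 MPa.
φR_n = 0.75 × 351.7 × 2015 × 10⁻³ = 531.5 kN.

φR_n ≈ 532 kN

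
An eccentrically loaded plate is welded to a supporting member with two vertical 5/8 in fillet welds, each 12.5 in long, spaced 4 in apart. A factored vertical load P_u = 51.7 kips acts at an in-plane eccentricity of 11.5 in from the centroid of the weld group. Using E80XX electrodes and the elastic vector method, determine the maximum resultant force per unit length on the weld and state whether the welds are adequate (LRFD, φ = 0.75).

E80XX → F_EXX = 80 ksi.
Total weld length L_w = 25 in. Treat welds as unit-width lines.
Polar moment about centroid: J = 2[d³/12 + d(b/2)²] = 2[12.5³/12 + 12.5×2²] = 425.5 in³.
Direct shear f_v = P/L_w = 51.7 / 25 = 2.068 kip/in (vertical).
Torsion M = P·e = 51.7 × 11.5 = 594.55 kip·in.
Critical point at (x, y) = (2, 6.25) from centroid. f_tx = M·y/J = 8.733 kip/in; f_ty = M·x/J = 2.794 kip/in.
Resultant f_max = √[f_tx² + (f_v + f_ty)²] = √[8.733² + (2.068 + 2.794)²] = 9.995 kip/in.
Capacity per unit length: φr_n = 0.75 × 0.6 × 80 × (0.707 × 0.625) = 15.91 kip/in.
9.995 ≤ 15.91 → adequate.

f_max ≈ 10 kip/in; adequate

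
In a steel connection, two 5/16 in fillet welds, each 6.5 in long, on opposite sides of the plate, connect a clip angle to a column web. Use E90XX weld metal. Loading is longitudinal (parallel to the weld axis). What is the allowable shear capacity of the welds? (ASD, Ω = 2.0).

R_n/Ω ≈ 77.5 kip

E90XX → F_EXX = 90 ksi.
Effective throat t_e = 0.707 × 0.3125 = 0.2209 in.
Total length L = 13 in; A_we = 0.2209 × 13 = 2.872 in².
F_nw = 0.6 F_EXX = 0.6 × 90 = 54 ksi.
R_n = 54 × 2.872 = 155.1 kip; R_n/Ω = 155.1/2.0 = 77.55 kip.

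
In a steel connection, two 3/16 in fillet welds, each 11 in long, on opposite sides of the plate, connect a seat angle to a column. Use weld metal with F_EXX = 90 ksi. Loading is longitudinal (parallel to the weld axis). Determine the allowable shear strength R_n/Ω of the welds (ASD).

R_n/Ω ≈ 78.7 kip

Effective throat t_e = 0.707 × 0.1875 = 0.1326 in.
Total length L = 22 in; A_we = 0.1326 × 22 = 2.916 in².
F_nw = 0.6 F_EXX = 0.6 × 90 = 54 ksi.
R_n = 54 × 2.916 = 157.5 kip; R_n/Ω = 157.5/2.0 = 78.74 kip.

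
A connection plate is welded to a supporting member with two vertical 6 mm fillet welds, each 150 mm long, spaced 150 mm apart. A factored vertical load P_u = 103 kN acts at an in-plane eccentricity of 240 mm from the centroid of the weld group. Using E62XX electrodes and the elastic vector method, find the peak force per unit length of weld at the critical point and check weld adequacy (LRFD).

f_max ≈ 1430 N/mm; NOT adequate

E62XX → F_EXX = 620 MPa.
Total weld length L_w = 300 mm. Treat welds as unit-width lines.
Polar moment about centroid: J = 2[d³/12 + d(b/2)²] = 2[150³/12 + 150×75²] = 2250000 mm³.
Direct shear f_v = P/L_w = 103×10³ / 300 = 343.3 N/mm (vertical).
Torsion M = P·e = 103×10³ × 240 = 24720000 N·mm.
Critical point at (x, y) = (75, 75) from centroid. f_tx = M·y/J = 824 N/mm; f_ty = M·x/J = 824 N/mm.
Resultant f_max = √[f_tx² + (f_v + f_ty)²] = √[824² + (343.3 + 824)²] = 1429 N/mm.
Capacity per unit length: φr_n = 0.75 × 0.6 × 620 × (0.707 × 6) = 1184 N/mm.
1429 > 1184 → NOT adequate.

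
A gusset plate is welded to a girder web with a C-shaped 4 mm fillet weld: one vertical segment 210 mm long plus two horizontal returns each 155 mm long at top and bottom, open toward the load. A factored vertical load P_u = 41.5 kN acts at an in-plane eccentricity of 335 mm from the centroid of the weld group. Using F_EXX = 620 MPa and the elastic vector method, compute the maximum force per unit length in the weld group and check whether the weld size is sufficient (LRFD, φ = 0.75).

Total weld length L_w = 520 mm. Treat welds as unit-width lines.
Centroid: x̄ = 2×155×77.5 / 520 = 46.2 mm from the vertical weld.
Polar moment about centroid: J = I_x + I_y = [210³/12 + 2×155×105²] + [210×46.2² + 2(155³/12 + 155×31.3²)] = 5562000 mm³.
Direct shear f_v = P/L_w = 41.5×10³ / 520 = 79.81 N/mm (vertical).
Torsion M = P·e = 41.5×10³ × 335 = 13902000 N·mm.
Critical point at (x, y) = (108.8, 105) from centroid. f_tx = M·y/J = 262.4 N/mm; f_ty = M·x/J = 271.9 N/mm.
Resultant f_max = √[f_tx² + (f_v + f_ty)²] = √[262.4² + (79.81 + 271.9)²] = 438.9 N/mm.
Capacity per unit length: φr_n = 0.75 × 0.6 × 620 × (0.707 × 4) = 789 N/mm.
438.9 ≤ 789 → adequate.

f_max ≈ 439 N/mm; adequate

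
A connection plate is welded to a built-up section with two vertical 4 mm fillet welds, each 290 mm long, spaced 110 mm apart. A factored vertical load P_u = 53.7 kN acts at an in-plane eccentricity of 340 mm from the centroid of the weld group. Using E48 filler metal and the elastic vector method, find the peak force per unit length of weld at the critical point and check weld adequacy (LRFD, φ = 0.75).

E48XX → F_EXX = 480 MPa.
Total weld length L_w = 580 mm. Treat welds as unit-width lines.
Polar moment about centroid: J = 2[d³/12 + d(b/2)²] = 2[290³/12 + 290×55²] = 5819000 mm³.
Direct shear f_v = P/L_w = 53.7×10³ / 580 = 92.59 N/mm (vertical).
Torsion M = P·e = 53.7×10³ × 340 = 18258000 N·mm.
Critical point at (x, y) = (55, 145) from centroid. f_tx = M·y/J = 454.9 N/mm; f_ty = M·x/J = 172.6 N/mm.
Resultant f_max = √[f_tx² + (f_v + f_ty)²] = √[454.9² + (92.59 + 172.6)²] = 526.6 N/mm.
Capacity per unit length: φr_n = 0.75 × 0.6 × 480 × (0.707 × 4) = 610.8 N/mm.
526.6 ≤ 610.8 → adequate.

f_max ≈ 527 N/mm; adequate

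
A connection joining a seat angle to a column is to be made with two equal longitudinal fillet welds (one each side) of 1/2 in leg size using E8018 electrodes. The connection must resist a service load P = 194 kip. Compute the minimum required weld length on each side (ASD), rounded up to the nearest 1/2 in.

L = 11.5 in on each side

E80XX → F_EXX = 80 ksi.
Throat t_e = 0.707 × 0.5 = 0.3535 in.
r_n/Ω = (0.6 × 80 × 0.3535) / 2.0 = 8.484 kip/in.
L_req = P / (r_n/Ω) = 194 / 8.484 = 22.87 in total.
Per side: 22.87 / 2 = 11.43 in.
Round up → use L = 11.5 in on each side.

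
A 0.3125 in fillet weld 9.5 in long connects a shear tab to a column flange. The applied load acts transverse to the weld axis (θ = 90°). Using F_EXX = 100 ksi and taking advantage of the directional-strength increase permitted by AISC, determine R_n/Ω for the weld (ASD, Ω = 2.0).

R_n/Ω ≈ 94.5 kips

t_e = 0.707 × 0.3125 = 0.2209 in; A_we = 0.2209 × 9.5 = 2.099 in².
Directional factor: 1.0 + 0.5 sin^1.5(90°) = 1.5.
F_nw = 0.6 × 100 × 1.5 = 90 ksi.
R_n/Ω = (90 × 2.099) / 2.0 = 94.45 kips.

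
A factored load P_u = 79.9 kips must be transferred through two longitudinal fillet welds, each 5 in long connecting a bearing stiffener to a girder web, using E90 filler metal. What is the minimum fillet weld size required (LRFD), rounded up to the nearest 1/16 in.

E90XX → F_EXX = 90 ksi.
Total weld length L = 10 in.
Required throat t_e = P_u / (φ × 0.6 F_EXX × L) = 79.9 / (0.75 × 0.6 × 90 × 10) = 0.1973 in.
Required leg w = t_e / 0.707 = 0.279 in → use 5/16 in.

w = 5/16 in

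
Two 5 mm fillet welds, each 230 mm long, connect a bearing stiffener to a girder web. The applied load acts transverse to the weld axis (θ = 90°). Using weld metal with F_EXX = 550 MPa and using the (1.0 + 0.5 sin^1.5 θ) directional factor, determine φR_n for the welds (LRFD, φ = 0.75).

t_e = 0.707 × 5 = 3.535 mm; A_we = 3.535 × 460 = 1626 mm².
Directional factor: 1.0 + 0.5 sin^1.5(90°) = 1.5.
F_nw = 0.6 × 550 × 1.5 = 495 MPa.
φR_n = 0.75 × 495 × 1626 × 10⁻³ = 603.7 kN.

φR_n ≈ 604 kN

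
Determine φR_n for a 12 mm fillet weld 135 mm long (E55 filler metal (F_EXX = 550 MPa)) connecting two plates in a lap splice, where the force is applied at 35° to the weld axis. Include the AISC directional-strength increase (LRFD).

t_e = 0.707 × 12 = 8.484 mm; A_we = 8.484 × 135 = 1145 mm².
Directional factor: 1.0 + 0.5 sin^1.5(35°) = 1.217.
F_nw = 0.6 × 550 × 1.217 = 401.7 MPa.
φR_n = 0.75 × 401.7 × 1145 × 10⁻³ = 345 kN.

φR_n ≈ 345 kN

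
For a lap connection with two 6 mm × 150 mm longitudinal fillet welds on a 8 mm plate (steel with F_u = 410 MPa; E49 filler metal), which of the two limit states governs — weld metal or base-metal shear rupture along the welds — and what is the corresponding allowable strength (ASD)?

R_n/Ω ≈ 187 kN (weld metal governs)

E49XX → F_EXX = 490 MPa.
t_e = 0.707 × 6 = 4.242 mm; L = 300 mm.
Weld metal: R_n/Ω = (1/2.0) × 0.6 × 490 × 4.242 × 300 × 10⁻³ = 187.1 kN.
Base metal (shear rupture): R_n/Ω = (1/2.0) × 0.6 × 410 × 8 × 300 × 10⁻³ = 295.2 kN.
Governing: weld metal.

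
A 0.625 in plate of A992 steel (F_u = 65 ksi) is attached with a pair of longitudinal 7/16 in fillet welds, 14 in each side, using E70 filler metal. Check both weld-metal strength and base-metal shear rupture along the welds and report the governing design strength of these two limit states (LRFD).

φR_n ≈ 273 kips (weld metal governs)

E70XX → F_EXX = 70 ksi.
t_e = 0.707 × 0.4375 = 0.3093 in; L = 28 in.
Weld metal: φR_n = 0.75 × 0.6 × 70 × 0.3093 × 28 = 272.8 kips.
Base metal (shear rupture): φR_n = 0.75 × 0.6 × 65 × 0.625 × 28 = 511.9 kips.
Governing: weld metal.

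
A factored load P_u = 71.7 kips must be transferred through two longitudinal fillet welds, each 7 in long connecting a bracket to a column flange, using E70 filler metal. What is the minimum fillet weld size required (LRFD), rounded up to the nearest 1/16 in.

w = 1/4 in

E70XX → F_EXX = 70 ksi.
Total weld length L = 14 in.
Required throat t_e = P_u / (φ × 0.6 F_EXX × L) = 71.7 / (0.75 × 0.6 × 70 × 14) = 0.1626 in.
Required leg w = t_e / 0.707 = 0.23 in → use 1/4 in.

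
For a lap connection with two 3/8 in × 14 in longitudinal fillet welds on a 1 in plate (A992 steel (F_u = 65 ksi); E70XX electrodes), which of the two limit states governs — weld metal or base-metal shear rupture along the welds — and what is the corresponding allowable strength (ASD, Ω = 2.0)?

E70XX → F_EXX = 70 ksi.
t_e = 0.707 × 0.375 = 0.2651 in; L = 28 in.
Weld metal: R_n/Ω = (1/2.0) × 0.6 × 70 × 0.2651 × 28 = 155.9 kip.
Base metal (shear rupture): R_n/Ω = (1/2.0) × 0.6 × 65 × 1 × 28 = 546 kip.
Governing: weld metal.

R_n/Ω ≈ 156 kip (weld metal governs)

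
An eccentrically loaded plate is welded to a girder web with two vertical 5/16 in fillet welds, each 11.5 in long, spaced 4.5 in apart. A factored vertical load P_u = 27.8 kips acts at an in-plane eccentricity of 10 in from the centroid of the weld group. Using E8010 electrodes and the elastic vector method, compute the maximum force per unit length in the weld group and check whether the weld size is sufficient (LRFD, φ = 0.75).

E80XX → F_EXX = 80 ksi.
Total weld length L_w = 23 in. Treat welds as unit-width lines.
Polar moment about centroid: J = 2[d³/12 + d(b/2)²] = 2[11.5³/12 + 11.5×2.25²] = 369.9 in³.
Direct shear f_v = P/L_w = 27.8 / 23 = 1.209 kip/in (vertical).
Torsion M = P·e = 27.8 × 10 = 278 kip·in.
Critical point at (x, y) = (2.25, 5.75) from centroid. f_tx = M·y/J = 4.321 kip/in; f_ty = M·x/J = 1.691 kip/in.
Resultant f_max = √[f_tx² + (f_v + f_ty)²] = √[4.321² + (1.209 + 1.691)²] = 5.204 kip/in.
Capacity per unit length: φr_n = 0.75 × 0.6 × 80 × (0.707 × 0.3125) = 7.954 kip/in.
5.204 ≤ 7.954 → adequate.

f_max ≈ 5.2 kip/in; adequate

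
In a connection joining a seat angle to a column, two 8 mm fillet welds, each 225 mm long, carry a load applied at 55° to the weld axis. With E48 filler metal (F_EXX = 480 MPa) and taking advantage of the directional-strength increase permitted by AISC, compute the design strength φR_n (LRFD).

t_e = 0.707 × 8 = 5.656 mm; A_we = 5.656 × 450 = 2545 mm².
Directional factor: 1.0 + 0.5 sin^1.5(55°) = 1.371.
F_nw = 0.6 × 480 × 1.371 = 394.8 MPa.
φR_n = 0.75 × 394.8 × 2545 × 10⁻³ = 753.6 kN.

φR_n ≈ 754 kN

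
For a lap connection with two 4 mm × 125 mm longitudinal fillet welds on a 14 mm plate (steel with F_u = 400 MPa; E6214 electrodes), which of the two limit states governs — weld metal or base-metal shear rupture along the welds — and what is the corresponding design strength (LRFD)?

φR_n ≈ 197 kN (weld metal governs)

E62XX → F_EXX = 620 MPa.
t_e = 0.707 × 4 = 2.828 mm; L = 250 mm.
Weld metal: φR_n = 0.75 × 0.6 × 620 × 2.828 × 250 × 10⁻³ = 197.3 kN.
Base metal (shear rupture): φR_n = 0.75 × 0.6 × 400 × 14 × 250 × 10⁻³ = 630 kN.
Governing: weld metal.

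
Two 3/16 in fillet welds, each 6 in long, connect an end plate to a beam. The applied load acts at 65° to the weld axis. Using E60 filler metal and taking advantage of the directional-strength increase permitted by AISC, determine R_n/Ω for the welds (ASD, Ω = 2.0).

E60XX → F_EXX = 60 ksi.
t_e = 0.707 × 0.1875 = 0.1326 in; A_we = 0.1326 × 12 = 1.591 in².
Directional factor: 1.0 + 0.5 sin^1.5(65°) = 1.431.
F_nw = 0.6 × 60 × 1.431 = 51.53 ksi.
R_n/Ω = (51.53 × 1.591) / 2.0 = 40.99 kip.

R_n/Ω ≈ 41 kip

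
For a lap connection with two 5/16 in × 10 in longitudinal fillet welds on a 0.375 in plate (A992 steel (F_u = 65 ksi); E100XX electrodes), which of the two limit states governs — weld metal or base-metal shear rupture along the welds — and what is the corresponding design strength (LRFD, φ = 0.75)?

E100XX → F_EXX = 100 ksi.
t_e = 0.707 × 0.3125 = 0.2209 in; L = 20 in.
Weld metal: φR_n = 0.75 × 0.6 × 100 × 0.2209 × 20 = 198.8 kips.
Base metal (shear rupture): φR_n = 0.75 × 0.6 × 65 × 0.375 × 20 = 219.4 kips.
Governing: weld metal.

φR_n ≈ 199 kips (weld metal governs)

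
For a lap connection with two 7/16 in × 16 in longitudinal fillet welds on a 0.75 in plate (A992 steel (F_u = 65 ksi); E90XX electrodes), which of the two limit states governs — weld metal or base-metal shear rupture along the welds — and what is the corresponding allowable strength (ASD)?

E90XX → F_EXX = 90 ksi.
t_e = 0.707 × 0.4375 = 0.3093 in; L = 32 in.
Weld metal: R_n/Ω = (1/2.0) × 0.6 × 90 × 0.3093 × 32 = 267.2 kip.
Base metal (shear rupture): R_n/Ω = (1/2.0) × 0.6 × 65 × 0.75 × 32 = 468 kip.
Governing: weld metal.

R_n/Ω ≈ 267 kip (weld metal governs)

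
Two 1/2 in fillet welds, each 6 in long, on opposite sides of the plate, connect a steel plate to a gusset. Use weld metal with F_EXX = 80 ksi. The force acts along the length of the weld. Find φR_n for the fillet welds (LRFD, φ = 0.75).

Effective throat t_e = 0.707 × 0.5 = 0.3535 in.
Total length L = 12 in; A_we = 0.3535 × 12 = 4.242 in².
F_nw = 0.6 F_EXX = 0.6 × 80 = 48 ksi.
φR_n = 0.75 × 48 × 4.242 = 152.7 kip.

φR_n ≈ 153 kip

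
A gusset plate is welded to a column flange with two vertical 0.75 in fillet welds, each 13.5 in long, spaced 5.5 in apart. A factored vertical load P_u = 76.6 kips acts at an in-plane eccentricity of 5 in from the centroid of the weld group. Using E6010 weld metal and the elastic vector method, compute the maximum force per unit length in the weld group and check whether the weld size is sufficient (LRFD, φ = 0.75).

f_max ≈ 6.2 kip/in; adequate

E60XX → F_EXX = 60 ksi.
Total weld length L_w = 27 in. Treat welds as unit-width lines.
Polar moment about centroid: J = 2[d³/12 + d(b/2)²] = 2[13.5³/12 + 13.5×2.75²] = 614.2 in³.
Direct shear f_v = P/L_w = 76.6 / 27 = 2.837 kip/in (vertical).
Torsion M = P·e = 76.6 × 5 = 383 kip·in.
Critical point at (x, y) = (2.75, 6.75) from centroid. f_tx = M·y/J = 4.209 kip/in; f_ty = M·x/J = 1.715 kip/in.
Resultant f_max = √[f_tx² + (f_v + f_ty)²] = √[4.209² + (2.837 + 1.715)²] = 6.199 kip/in.
Capacity per unit length: φr_n = 0.75 × 0.6 × 60 × (0.707 × 0.75) = 14.32 kip/in.
6.199 ≤ 14.32 → adequate.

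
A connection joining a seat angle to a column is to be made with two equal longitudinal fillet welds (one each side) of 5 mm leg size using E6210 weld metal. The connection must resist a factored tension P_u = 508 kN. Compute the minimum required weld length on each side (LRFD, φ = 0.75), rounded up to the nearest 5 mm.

L = 260 mm on each side

E62XX → F_EXX = 620 MPa.
Throat t_e = 0.707 × 5 = 3.535 mm.
φr_n = 0.75 × 0.6 × 620 × 3.535 × 10⁻³ = 0.9863 kN/mm.
L_req = P_u / φr_n = 508 / 0.9863 = 515.1 mm total.
Per side: 515.1 / 2 = 257.5 mm.
Round up → use L = 260 mm on each side.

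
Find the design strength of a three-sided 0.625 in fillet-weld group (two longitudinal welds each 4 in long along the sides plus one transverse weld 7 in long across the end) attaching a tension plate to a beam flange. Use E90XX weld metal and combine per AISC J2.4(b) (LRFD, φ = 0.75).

φR_n ≈ 310 kips

E90XX → F_EXX = 90 ksi.
t_e = 0.707 × 0.625 = 0.4419 in.
R_nwl = 0.6 × 90 × 0.4419 × 8 = 190.9 kips (longitudinal, 2 welds).
R_nwt = 0.6 × 90 × 0.4419 × 7 = 167 kips (transverse, base value).
(i) R_nwl + R_nwt = 357.9 kips; (ii) 0.85 R_nwl + 1.5 R_nwt = 412.8 kips.
R_n = max = 412.8 kips [governs: (ii)]; φR_n = 309.6 kips.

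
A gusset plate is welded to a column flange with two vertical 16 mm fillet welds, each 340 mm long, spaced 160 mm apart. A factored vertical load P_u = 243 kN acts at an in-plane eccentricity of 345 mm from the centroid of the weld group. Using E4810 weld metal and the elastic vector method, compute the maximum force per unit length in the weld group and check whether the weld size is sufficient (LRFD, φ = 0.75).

E48XX → F_EXX = 480 MPa.
Total weld length L_w = 680 mm. Treat welds as unit-width lines.
Polar moment about centroid: J = 2[d³/12 + d(b/2)²] = 2[340³/12 + 340×80²] = 10900000 mm³.
Direct shear f_v = P/L_w = 243×10³ / 680 = 357.4 N/mm (vertical).
Torsion M = P·e = 243×10³ × 345 = 83835000 N·mm.
Critical point at (x, y) = (80, 170) from centroid. f_tx = M·y/J = 1307 N/mm; f_ty = M·x/J = 615.2 N/mm.
Resultant f_max = √[f_tx² + (f_v + f_ty)²] = √[1307² + (357.4 + 615.2)²] = 1629 N/mm.
Capacity per unit length: φr_n = 0.75 × 0.6 × 480 × (0.707 × 16) = 2443 N/mm.
1629 ≤ 2443 → adequate.

f_max ≈ 1630 N/mm; adequate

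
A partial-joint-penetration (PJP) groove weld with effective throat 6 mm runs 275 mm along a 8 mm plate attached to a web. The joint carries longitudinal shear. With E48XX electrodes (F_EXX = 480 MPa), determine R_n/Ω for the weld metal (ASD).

R_n/Ω ≈ 238 kN

Effective throat (given) t_e = 6 mm.
A_we = 6 × 275 = 1650 mm².
F_nw = 0.6 F_EXX = 288 MPa.
R_n/Ω = (288 × 1650) / 2.0 × 10⁻³ = 237.6 kN.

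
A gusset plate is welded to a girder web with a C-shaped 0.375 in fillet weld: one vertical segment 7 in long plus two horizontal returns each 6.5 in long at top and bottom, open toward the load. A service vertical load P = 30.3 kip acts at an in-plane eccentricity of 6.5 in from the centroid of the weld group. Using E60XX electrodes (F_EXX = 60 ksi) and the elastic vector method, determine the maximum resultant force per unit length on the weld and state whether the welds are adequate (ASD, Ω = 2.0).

Total weld length L_w = 20 in. Treat welds as unit-width lines.
Centroid: x̄ = 2×6.5×3.25 / 20 = 2.112 in from the vertical weld.
Polar moment about centroid: J = I_x + I_y = [7³/12 + 2×6.5×3.5²] + [7×2.112² + 2(6.5³/12 + 6.5×1.138²)] = 281.7 in³.
Direct shear f_v = P/L_w = 30.3 / 20 = 1.515 kip/in (vertical).
Torsion M = P·e = 30.3 × 6.5 = 196.95 kip·in.
Critical point at (x, y) = (4.388, 3.5) from centroid. f_tx = M·y/J = 2.447 kip/in; f_ty = M·x/J = 3.068 kip/in.
Resultant f_max = √[f_tx² + (f_v + f_ty)²] = √[2.447² + (1.515 + 3.068)²] = 5.195 kip/in.
Capacity per unit length: r_n/Ω = (1/2.0) × 0.6 × 60 × (0.707 × 0.375) = 4.772 kip/in.
5.195 > 4.772 → NOT adequate.

f_max ≈ 5.2 kip/in; NOT adequate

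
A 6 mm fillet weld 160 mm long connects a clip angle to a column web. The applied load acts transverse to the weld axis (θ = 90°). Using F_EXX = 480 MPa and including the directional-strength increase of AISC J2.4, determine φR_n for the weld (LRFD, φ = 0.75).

t_e = 0.707 × 6 = 4.242 mm; A_we = 4.242 × 160 = 678.7 mm².
Directional factor: 1.0 + 0.5 sin^1.5(90°) = 1.5.
F_nw = 0.6 × 480 × 1.5 = 432 MPa.
φR_n = 0.75 × 432 × 678.7 × 10⁻³ = 219.9 kN.

φR_n ≈ 220 kN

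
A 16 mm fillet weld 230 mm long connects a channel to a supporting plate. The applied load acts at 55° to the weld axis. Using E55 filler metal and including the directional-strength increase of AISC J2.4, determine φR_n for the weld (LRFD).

φR_n ≈ 883 kN

E55XX → F_EXX = 550 MPa.
t_e = 0.707 × 16 = 11.31 mm; A_we = 11.31 × 230 = 2602 mm².
Directional factor: 1.0 + 0.5 sin^1.5(55°) = 1.371.
F_nw = 0.6 × 550 × 1.371 = 452.3 MPa.
φR_n = 0.75 × 452.3 × 2602 × 10⁻³ = 882.6 kN.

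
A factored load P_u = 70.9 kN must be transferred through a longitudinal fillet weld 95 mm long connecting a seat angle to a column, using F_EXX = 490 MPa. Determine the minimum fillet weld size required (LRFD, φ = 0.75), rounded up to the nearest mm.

Total weld length L = 95 mm.
Required throat t_e = P_u / (φ × 0.6 F_EXX × L) = 70.9 / (0.75 × 0.6 × 490 × 95 × 10⁻³) = 3.385 mm.
Required leg w = t_e / 0.707 = 4.787 mm → use 5 mm.

w = 5 mm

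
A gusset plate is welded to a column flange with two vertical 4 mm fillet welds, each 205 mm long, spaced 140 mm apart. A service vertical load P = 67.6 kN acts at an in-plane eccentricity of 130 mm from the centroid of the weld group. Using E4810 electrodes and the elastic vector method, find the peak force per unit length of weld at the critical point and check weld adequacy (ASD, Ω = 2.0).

E48XX → F_EXX = 480 MPa.
Total weld length L_w = 410 mm. Treat welds as unit-width lines.
Polar moment about centroid: J = 2[d³/12 + d(b/2)²] = 2[205³/12 + 205×70²] = 3445000 mm³.
Direct shear f_v = P/L_w = 67.6×10³ / 410 = 164.9 N/mm (vertical).
Torsion M = P·e = 67.6×10³ × 130 = 8788000 N·mm.
Critical point at (x, y) = (70, 102.5) from centroid. f_tx = M·y/J = 261.5 N/mm; f_ty = M·x/J = 178.6 N/mm.
Resultant f_max = √[f_tx² + (f_v + f_ty)²] = √[261.5² + (164.9 + 178.6)²] = 431.7 N/mm.
Capacity per unit length: r_n/Ω = (1/2.0) × 0.6 × 480 × (0.707 × 4) = 407.2 N/mm.
431.7 > 407.2 → NOT adequate.

f_max ≈ 432 N/mm; NOT adequate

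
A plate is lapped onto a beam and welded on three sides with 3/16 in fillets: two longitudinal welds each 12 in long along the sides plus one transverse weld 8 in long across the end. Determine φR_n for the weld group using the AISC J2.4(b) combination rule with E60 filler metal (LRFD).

E60XX → F_EXX = 60 ksi.
t_e = 0.707 × 0.1875 = 0.1326 in.
R_nwl = 0.6 × 60 × 0.1326 × 24 = 114.5 kips (longitudinal, 2 welds).
R_nwt = 0.6 × 60 × 0.1326 × 8 = 38.18 kips (transverse, base value).
(i) R_nwl + R_nwt = 152.7 kips; (ii) 0.85 R_nwl + 1.5 R_nwt = 154.6 kips.
R_n = max = 154.6 kips [governs: (ii)]; φR_n = 116 kips.

φR_n ≈ 116 kips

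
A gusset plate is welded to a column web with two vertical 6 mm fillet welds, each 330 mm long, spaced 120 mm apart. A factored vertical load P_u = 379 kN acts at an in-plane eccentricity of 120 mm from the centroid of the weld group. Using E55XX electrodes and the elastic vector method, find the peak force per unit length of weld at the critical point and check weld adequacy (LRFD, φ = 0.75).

E55XX → F_EXX = 550 MPa.
Total weld length L_w = 660 mm. Treat welds as unit-width lines.
Polar moment about centroid: J = 2[d³/12 + d(b/2)²] = 2[330³/12 + 330×60²] = 8366000 mm³.
Direct shear f_v = P/L_w = 379×10³ / 660 = 574.2 N/mm (vertical).
Torsion M = P·e = 379×10³ × 120 = 45480000 N·mm.
Critical point at (x, y) = (60, 165) from centroid. f_tx = M·y/J = 897 N/mm; f_ty = M·x/J = 326.2 N/mm.
Resultant f_max = √[f_tx² + (f_v + f_ty)²] = √[897² + (574.2 + 326.2)²] = 1271 N/mm.
Capacity per unit length: φr_n = 0.75 × 0.6 × 550 × (0.707 × 6) = 1050 N/mm.
1271 > 1050 → NOT adequate.

f_max ≈ 1270 N/mm; NOT adequate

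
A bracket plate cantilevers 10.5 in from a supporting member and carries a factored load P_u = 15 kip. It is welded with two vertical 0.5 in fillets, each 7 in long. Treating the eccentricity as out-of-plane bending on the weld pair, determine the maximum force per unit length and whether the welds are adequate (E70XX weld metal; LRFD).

E70XX → F_EXX = 70 ksi.
L_w = 2 × 7 = 14 in; section modulus (unit throat) S = 2 × L²/6 = 16.33 in².
Direct shear f_v = P/L_w = 15/14 = 1.071 kip/in.
Moment M = P × e = 15 × 10.5 = 157.5 kip·in; bending f_b = M/S = 9.643 kip/in.
f_max = √(f_v² + f_b²) = √(1.071² + 9.643²) = 9.702 kip/in.
φr_n = 0.75 × 0.6 × 70 × (0.707 × 0.5) = 11.14 kip/in → adequate.

f_max ≈ 9.7 kip/in; adequate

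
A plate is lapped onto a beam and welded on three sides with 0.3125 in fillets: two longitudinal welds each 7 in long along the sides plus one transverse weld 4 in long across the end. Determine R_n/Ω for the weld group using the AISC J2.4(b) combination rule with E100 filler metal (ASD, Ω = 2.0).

E100XX → F_EXX = 100 ksi.
t_e = 0.707 × 0.3125 = 0.2209 in.
R_nwl = 0.6 × 100 × 0.2209 × 14 = 185.6 kip (longitudinal, 2 welds).
R_nwt = 0.6 × 100 × 0.2209 × 4 = 53.02 kip (transverse, base value).
(i) R_nwl + R_nwt = 238.6 kip; (ii) 0.85 R_nwl + 1.5 R_nwt = 237.3 kip.
R_n = max = 238.6 kip [governs: (i)]; R_n/Ω = 119.3 kip.

R_n/Ω ≈ 119 kip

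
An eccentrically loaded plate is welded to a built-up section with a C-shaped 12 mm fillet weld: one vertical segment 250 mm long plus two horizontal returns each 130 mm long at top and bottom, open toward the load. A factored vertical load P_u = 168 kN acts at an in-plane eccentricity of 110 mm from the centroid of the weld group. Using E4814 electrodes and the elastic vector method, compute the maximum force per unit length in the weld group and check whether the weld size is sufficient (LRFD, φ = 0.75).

f_max ≈ 717 N/mm; adequate

E48XX → F_EXX = 480 MPa.
Total weld length L_w = 510 mm. Treat welds as unit-width lines.
Centroid: x̄ = 2×130×65 / 510 = 33.14 mm from the vertical weld.
Polar moment about centroid: J = I_x + I_y = [250³/12 + 2×130×125²] + [250×33.14² + 2(130³/12 + 130×31.86²)] = 6269000 mm³.
Direct shear f_v = P/L_w = 168×10³ / 510 = 329.4 N/mm (vertical).
Torsion M = P·e = 168×10³ × 110 = 18480000 N·mm.
Critical point at (x, y) = (96.86, 125) from centroid. f_tx = M·y/J = 368.5 N/mm; f_ty = M·x/J = 285.5 N/mm.
Resultant f_max = √[f_tx² + (f_v + f_ty)²] = √[368.5² + (329.4 + 285.5)²] = 716.9 N/mm.
Capacity per unit length: φr_n = 0.75 × 0.6 × 480 × (0.707 × 12) = 1833 N/mm.
716.9 ≤ 1833 → adequate.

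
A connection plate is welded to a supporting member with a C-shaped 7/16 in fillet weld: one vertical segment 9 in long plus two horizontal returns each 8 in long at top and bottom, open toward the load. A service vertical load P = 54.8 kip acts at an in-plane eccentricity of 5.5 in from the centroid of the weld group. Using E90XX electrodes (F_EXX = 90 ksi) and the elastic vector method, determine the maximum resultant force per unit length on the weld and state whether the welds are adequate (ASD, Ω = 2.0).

f_max ≈ 5.65 kip/in; adequate

Total weld length L_w = 25 in. Treat welds as unit-width lines.
Centroid: x̄ = 2×8×4 / 25 = 2.56 in from the vertical weld.
Polar moment about centroid: J = I_x + I_y = [9³/12 + 2×8×4.5²] + [9×2.56² + 2(8³/12 + 8×1.44²)] = 562.2 in³.
Direct shear f_v = P/L_w = 54.8 / 25 = 2.192 kip/in (vertical).
Torsion M = P·e = 54.8 × 5.5 = 301.4 kip·in.
Critical point at (x, y) = (5.44, 4.5) from centroid. f_tx = M·y/J = 2.412 kip/in; f_ty = M·x/J = 2.916 kip/in.
Resultant f_max = √[f_tx² + (f_v + f_ty)²] = √[2.412² + (2.192 + 2.916)²] = 5.649 kip/in.
Capacity per unit length: r_n/Ω = (1/2.0) × 0.6 × 90 × (0.707 × 0.4375) = 8.351 kip/in.
5.649 ≤ 8.351 → adequate.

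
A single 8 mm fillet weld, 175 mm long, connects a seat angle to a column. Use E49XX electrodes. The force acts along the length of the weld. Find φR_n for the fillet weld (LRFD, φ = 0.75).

E49XX → F_EXX = 490 MPa.
Effective throat t_e = 0.707 × 8 = 5.656 mm.
Total length L = 175 mm; A_we = 5.656 × 175 = 989.8 mm².
F_nw = 0.6 F_EXX = 0.6 × 490 = 294 MPa.
φR_n = 0.75 × 294 × 989.8 × 10⁻³ = 218.3 kN.

φR_n ≈ 218 kN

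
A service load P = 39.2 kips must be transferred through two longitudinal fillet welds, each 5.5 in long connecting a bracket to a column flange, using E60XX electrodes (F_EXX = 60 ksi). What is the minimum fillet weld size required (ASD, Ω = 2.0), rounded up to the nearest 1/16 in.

w = 5/16 in

Total weld length L = 11 in.
Required throat t_e = P × Ω / (0.6 F_EXX × L) = 39.2 × 2.0 / (0.6 × 60 × 11) = 0.198 in.
Required leg w = t_e / 0.707 = 0.28 in → use 5/16 in.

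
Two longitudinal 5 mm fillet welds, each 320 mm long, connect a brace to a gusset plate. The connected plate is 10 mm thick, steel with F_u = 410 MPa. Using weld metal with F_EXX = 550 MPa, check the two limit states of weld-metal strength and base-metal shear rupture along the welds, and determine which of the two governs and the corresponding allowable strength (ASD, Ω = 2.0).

t_e = 0.707 × 5 = 3.535 mm; L = 640 mm.
Weld metal: R_n/Ω = (1/2.0) × 0.6 × 550 × 3.535 × 640 × 10⁻³ = 373.3 kN.
Base metal (shear rupture): R_n/Ω = (1/2.0) × 0.6 × 410 × 10 × 640 × 10⁻³ = 787.2 kN.
Governing: weld metal.

R_n/Ω ≈ 373 kN (weld metal governs)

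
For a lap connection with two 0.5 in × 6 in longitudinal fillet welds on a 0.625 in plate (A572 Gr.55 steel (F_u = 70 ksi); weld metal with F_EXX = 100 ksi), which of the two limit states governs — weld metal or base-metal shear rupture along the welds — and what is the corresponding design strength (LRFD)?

φR_n ≈ 191 kip (weld metal governs)

t_e = 0.707 × 0.5 = 0.3535 in; L = 12 in.
Weld metal: φR_n = 0.75 × 0.6 × 100 × 0.3535 × 12 = 190.9 kip.
Base metal (shear rupture): φR_n = 0.75 × 0.6 × 70 × 0.625 × 12 = 236.2 kip.
Governing: weld metal.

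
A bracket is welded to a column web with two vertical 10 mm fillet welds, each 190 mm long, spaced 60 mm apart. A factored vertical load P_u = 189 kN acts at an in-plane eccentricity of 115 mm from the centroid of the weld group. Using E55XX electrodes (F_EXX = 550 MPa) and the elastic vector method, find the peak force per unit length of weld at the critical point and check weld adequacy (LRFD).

Total weld length L_w = 380 mm. Treat welds as unit-width lines.
Polar moment about centroid: J = 2[d³/12 + d(b/2)²] = 2[190³/12 + 190×30²] = 1485000 mm³.
Direct shear f_v = P/L_w = 189×10³ / 380 = 497.4 N/mm (vertical).
Torsion M = P·e = 189×10³ × 115 = 21735000 N·mm.
Critical point at (x, y) = (30, 95) from centroid. f_tx = M·y/J = 1390 N/mm; f_ty = M·x/J = 439 N/mm.
Resultant f_max = √[f_tx² + (f_v + f_ty)²] = √[1390² + (497.4 + 439)²] = 1676 N/mm.
Capacity per unit length: φr_n = 0.75 × 0.6 × 550 × (0.707 × 10) = 1750 N/mm.
1676 ≤ 1750 → adequate.

f_max ≈ 1680 N/mm; adequate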